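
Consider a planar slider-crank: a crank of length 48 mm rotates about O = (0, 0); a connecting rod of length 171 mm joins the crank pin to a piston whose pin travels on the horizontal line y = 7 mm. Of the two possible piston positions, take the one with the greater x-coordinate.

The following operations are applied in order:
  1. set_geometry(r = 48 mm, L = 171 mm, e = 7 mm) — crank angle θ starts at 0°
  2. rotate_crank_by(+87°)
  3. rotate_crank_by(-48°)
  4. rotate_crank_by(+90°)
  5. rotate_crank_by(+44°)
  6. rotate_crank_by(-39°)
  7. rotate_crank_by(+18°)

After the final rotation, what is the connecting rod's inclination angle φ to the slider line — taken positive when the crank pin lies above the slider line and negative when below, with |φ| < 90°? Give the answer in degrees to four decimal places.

5.2123

set_geometry: r = 48 mm, L = 171 mm, e = 7 mm; θ ← 0°
rotate_crank_by(+87°): θ ← 0° +87° = 87°
rotate_crank_by(-48°): θ ← 87° -48° = 39°
rotate_crank_by(+90°): θ ← 39° +90° = 129°
rotate_crank_by(+44°): θ ← 129° +44° = 173°
rotate_crank_by(-39°): θ ← 173° -39° = 134°
rotate_crank_by(+18°): θ ← 134° +18° = 152°
crank pin P = (r cos θ, r sin θ) = (-42.381484, 22.534635)
h = r sin θ − e = 22.534635 − 7 = 15.534635
sin φ = h / L = 15.534635 / 171 = 0.09084582
φ = arcsin(0.09084582) = 5.212268°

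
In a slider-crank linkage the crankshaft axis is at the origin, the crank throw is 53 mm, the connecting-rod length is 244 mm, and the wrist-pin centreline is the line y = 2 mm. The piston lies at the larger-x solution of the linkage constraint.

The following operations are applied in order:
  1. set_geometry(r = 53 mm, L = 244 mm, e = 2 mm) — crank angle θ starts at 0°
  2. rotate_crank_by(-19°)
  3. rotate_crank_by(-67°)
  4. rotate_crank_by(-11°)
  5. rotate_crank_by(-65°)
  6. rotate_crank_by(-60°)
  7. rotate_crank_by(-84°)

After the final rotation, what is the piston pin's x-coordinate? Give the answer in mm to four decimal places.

set_geometry: r = 53 mm, L = 244 mm, e = 2 mm; θ ← 0°
rotate_crank_by(-19°): θ ← 0° -19° = -19°
rotate_crank_by(-67°): θ ← -19° -67° = -86°
rotate_crank_by(-11°): θ ← -86° -11° = -97°
rotate_crank_by(-65°): θ ← -97° -65° = -162°
rotate_crank_by(-60°): θ ← -162° -60° = -222°
rotate_crank_by(-84°): θ ← -222° -84° = -306°
crank pin P = (r cos θ, r sin θ) = (31.152618, 42.877901)
h = r sin θ − e = 42.877901 − 2 = 40.877901
x = r cos θ + √(L² − h²) = 31.152618 + √(59536.0 − 1671.0028) = 31.152618 + 240.551444 = 271.704062

271.7041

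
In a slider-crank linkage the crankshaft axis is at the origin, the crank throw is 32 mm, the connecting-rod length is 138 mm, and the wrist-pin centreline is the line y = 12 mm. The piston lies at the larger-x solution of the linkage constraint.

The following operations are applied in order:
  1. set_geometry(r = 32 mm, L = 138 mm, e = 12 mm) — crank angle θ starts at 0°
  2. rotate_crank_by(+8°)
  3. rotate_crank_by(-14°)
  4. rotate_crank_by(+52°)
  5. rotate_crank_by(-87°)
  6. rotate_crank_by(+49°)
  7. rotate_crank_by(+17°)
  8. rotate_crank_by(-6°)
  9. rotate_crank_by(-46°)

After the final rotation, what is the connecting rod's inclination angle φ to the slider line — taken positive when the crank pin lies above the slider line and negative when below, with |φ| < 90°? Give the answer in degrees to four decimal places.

-11.0829

set_geometry: r = 32 mm, L = 138 mm, e = 12 mm; θ ← 0°
rotate_crank_by(+8°): θ ← 0° +8° = 8°
rotate_crank_by(-14°): θ ← 8° -14° = -6°
rotate_crank_by(+52°): θ ← -6° +52° = 46°
rotate_crank_by(-87°): θ ← 46° -87° = -41°
rotate_crank_by(+49°): θ ← -41° +49° = 8°
rotate_crank_by(+17°): θ ← 8° +17° = 25°
rotate_crank_by(-6°): θ ← 25° -6° = 19°
rotate_crank_by(-46°): θ ← 19° -46° = -27°
crank pin P = (r cos θ, r sin θ) = (28.512209, -14.527696)
h = r sin θ − e = -14.527696 − 12 = -26.527696
sin φ = h / L = -26.527696 / 138 = -0.19222968
φ = arcsin(-0.19222968) = -11.082935°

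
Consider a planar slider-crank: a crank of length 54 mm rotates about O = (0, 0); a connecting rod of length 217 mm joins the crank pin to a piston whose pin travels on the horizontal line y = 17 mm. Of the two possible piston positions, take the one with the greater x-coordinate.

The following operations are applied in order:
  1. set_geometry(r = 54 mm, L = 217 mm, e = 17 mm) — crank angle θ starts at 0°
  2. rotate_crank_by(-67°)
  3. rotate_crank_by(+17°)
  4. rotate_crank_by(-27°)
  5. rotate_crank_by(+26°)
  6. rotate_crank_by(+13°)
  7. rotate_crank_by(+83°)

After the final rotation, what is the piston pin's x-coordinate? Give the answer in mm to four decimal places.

254.1473

set_geometry: r = 54 mm, L = 217 mm, e = 17 mm; θ ← 0°
rotate_crank_by(-67°): θ ← 0° -67° = -67°
rotate_crank_by(+17°): θ ← -67° +17° = -50°
rotate_crank_by(-27°): θ ← -50° -27° = -77°
rotate_crank_by(+26°): θ ← -77° +26° = -51°
rotate_crank_by(+13°): θ ← -51° +13° = -38°
rotate_crank_by(+83°): θ ← -38° +83° = 45°
crank pin P = (r cos θ, r sin θ) = (38.183766, 38.183766)
h = r sin θ − e = 38.183766 − 17 = 21.183766
x = r cos θ + √(L² − h²) = 38.183766 + √(47089.0 − 448.7519) = 38.183766 + 215.963534 = 254.147300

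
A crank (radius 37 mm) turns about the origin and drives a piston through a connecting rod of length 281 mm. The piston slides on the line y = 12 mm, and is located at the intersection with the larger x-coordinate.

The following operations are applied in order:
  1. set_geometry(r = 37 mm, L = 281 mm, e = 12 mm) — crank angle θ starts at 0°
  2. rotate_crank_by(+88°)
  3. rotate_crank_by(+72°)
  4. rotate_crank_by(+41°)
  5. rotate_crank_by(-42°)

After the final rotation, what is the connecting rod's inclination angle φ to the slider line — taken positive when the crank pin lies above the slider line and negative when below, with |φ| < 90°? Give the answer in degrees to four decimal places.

0.2568

set_geometry: r = 37 mm, L = 281 mm, e = 12 mm; θ ← 0°
rotate_crank_by(+88°): θ ← 0° +88° = 88°
rotate_crank_by(+72°): θ ← 88° +72° = 160°
rotate_crank_by(+41°): θ ← 160° +41° = 201°
rotate_crank_by(-42°): θ ← 201° -42° = 159°
crank pin P = (r cos θ, r sin θ) = (-34.542476, 13.259614)
h = r sin θ − e = 13.259614 − 12 = 1.259614
sin φ = h / L = 1.259614 / 281 = 0.00448261
φ = arcsin(0.00448261) = 0.256836°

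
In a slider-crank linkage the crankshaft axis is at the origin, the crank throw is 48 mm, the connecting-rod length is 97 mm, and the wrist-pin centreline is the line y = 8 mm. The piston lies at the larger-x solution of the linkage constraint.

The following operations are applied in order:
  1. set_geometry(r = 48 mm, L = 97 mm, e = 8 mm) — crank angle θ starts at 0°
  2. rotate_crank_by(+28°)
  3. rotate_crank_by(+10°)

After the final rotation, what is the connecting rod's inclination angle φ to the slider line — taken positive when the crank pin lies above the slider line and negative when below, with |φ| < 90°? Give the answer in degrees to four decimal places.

set_geometry: r = 48 mm, L = 97 mm, e = 8 mm; θ ← 0°
rotate_crank_by(+28°): θ ← 0° +28° = 28°
rotate_crank_by(+10°): θ ← 28° +10° = 38°
crank pin P = (r cos θ, r sin θ) = (37.824516, 29.551751)
h = r sin θ − e = 29.551751 − 8 = 21.551751
sin φ = h / L = 21.551751 / 97 = 0.22218300
φ = arcsin(0.22218300) = 12.837283°

12.8373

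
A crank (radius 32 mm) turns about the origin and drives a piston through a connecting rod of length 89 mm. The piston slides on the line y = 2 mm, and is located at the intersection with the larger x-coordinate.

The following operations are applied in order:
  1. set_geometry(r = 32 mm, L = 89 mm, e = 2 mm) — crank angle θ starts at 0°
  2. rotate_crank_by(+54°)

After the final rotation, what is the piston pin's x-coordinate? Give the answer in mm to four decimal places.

104.5432

set_geometry: r = 32 mm, L = 89 mm, e = 2 mm; θ ← 0°
rotate_crank_by(+54°): θ ← 0° +54° = 54°
crank pin P = (r cos θ, r sin θ) = (18.809128, 25.888544)
h = r sin θ − e = 25.888544 − 2 = 23.888544
x = r cos θ + √(L² − h²) = 18.809128 + √(7921.0 − 570.6625) = 18.809128 + 85.734109 = 104.543237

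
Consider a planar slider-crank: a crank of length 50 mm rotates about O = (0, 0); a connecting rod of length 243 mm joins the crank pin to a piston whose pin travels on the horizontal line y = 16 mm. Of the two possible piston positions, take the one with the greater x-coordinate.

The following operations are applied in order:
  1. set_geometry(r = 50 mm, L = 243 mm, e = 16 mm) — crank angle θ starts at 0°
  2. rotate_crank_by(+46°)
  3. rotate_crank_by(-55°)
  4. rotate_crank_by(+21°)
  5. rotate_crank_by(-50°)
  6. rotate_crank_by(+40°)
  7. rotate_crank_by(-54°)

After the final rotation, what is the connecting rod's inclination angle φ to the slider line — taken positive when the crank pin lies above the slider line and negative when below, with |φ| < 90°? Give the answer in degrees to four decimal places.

-13.1785

set_geometry: r = 50 mm, L = 243 mm, e = 16 mm; θ ← 0°
rotate_crank_by(+46°): θ ← 0° +46° = 46°
rotate_crank_by(-55°): θ ← 46° -55° = -9°
rotate_crank_by(+21°): θ ← -9° +21° = 12°
rotate_crank_by(-50°): θ ← 12° -50° = -38°
rotate_crank_by(+40°): θ ← -38° +40° = 2°
rotate_crank_by(-54°): θ ← 2° -54° = -52°
crank pin P = (r cos θ, r sin θ) = (30.783074, -39.400538)
h = r sin θ − e = -39.400538 − 16 = -55.400538
sin φ = h / L = -55.400538 / 243 = -0.22798575
φ = arcsin(-0.22798575) = -13.178513°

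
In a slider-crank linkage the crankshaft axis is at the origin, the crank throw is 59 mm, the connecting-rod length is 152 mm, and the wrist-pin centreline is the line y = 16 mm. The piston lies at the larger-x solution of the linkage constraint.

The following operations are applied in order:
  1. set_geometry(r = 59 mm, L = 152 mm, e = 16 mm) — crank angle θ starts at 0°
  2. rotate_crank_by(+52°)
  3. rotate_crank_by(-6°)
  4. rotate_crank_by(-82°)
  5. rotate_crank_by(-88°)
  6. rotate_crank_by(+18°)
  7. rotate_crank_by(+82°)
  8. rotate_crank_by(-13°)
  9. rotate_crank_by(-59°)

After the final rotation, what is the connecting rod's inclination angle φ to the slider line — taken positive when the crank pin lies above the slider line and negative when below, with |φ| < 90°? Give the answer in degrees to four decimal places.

set_geometry: r = 59 mm, L = 152 mm, e = 16 mm; θ ← 0°
rotate_crank_by(+52°): θ ← 0° +52° = 52°
rotate_crank_by(-6°): θ ← 52° -6° = 46°
rotate_crank_by(-82°): θ ← 46° -82° = -36°
rotate_crank_by(-88°): θ ← -36° -88° = -124°
rotate_crank_by(+18°): θ ← -124° +18° = -106°
rotate_crank_by(+82°): θ ← -106° +82° = -24°
rotate_crank_by(-13°): θ ← -24° -13° = -37°
rotate_crank_by(-59°): θ ← -37° -59° = -96°
crank pin P = (r cos θ, r sin θ) = (-6.167179, -58.676792)
h = r sin θ − e = -58.676792 − 16 = -74.676792
sin φ = h / L = -74.676792 / 152 = -0.49129468
φ = arcsin(-0.49129468) = -29.425713°

-29.4257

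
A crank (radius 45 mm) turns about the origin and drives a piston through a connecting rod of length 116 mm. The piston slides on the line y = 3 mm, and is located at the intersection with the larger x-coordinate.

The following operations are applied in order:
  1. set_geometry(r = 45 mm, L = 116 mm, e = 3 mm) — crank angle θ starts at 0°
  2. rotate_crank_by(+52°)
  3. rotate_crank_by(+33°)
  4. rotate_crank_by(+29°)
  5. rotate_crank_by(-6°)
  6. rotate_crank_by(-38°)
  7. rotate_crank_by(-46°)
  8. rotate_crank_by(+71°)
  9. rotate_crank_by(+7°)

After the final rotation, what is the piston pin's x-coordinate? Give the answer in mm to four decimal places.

set_geometry: r = 45 mm, L = 116 mm, e = 3 mm; θ ← 0°
rotate_crank_by(+52°): θ ← 0° +52° = 52°
rotate_crank_by(+33°): θ ← 52° +33° = 85°
rotate_crank_by(+29°): θ ← 85° +29° = 114°
rotate_crank_by(-6°): θ ← 114° -6° = 108°
rotate_crank_by(-38°): θ ← 108° -38° = 70°
rotate_crank_by(-46°): θ ← 70° -46° = 24°
rotate_crank_by(+71°): θ ← 24° +71° = 95°
rotate_crank_by(+7°): θ ← 95° +7° = 102°
crank pin P = (r cos θ, r sin θ) = (-9.356026, 44.016642)
h = r sin θ − e = 44.016642 − 3 = 41.016642
x = r cos θ + √(L² − h²) = -9.356026 + √(13456.0 − 1682.3649) = -9.356026 + 108.506383 = 99.150357

99.1504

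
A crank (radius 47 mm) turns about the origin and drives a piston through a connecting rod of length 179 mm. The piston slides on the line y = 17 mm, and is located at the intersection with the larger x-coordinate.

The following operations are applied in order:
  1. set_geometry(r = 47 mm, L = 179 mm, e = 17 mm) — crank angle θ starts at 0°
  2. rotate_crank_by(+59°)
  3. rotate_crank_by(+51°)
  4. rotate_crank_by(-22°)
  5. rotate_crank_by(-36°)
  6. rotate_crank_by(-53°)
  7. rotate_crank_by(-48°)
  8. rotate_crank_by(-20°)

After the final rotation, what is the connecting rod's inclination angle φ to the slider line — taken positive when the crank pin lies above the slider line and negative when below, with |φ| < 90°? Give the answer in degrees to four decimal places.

set_geometry: r = 47 mm, L = 179 mm, e = 17 mm; θ ← 0°
rotate_crank_by(+59°): θ ← 0° +59° = 59°
rotate_crank_by(+51°): θ ← 59° +51° = 110°
rotate_crank_by(-22°): θ ← 110° -22° = 88°
rotate_crank_by(-36°): θ ← 88° -36° = 52°
rotate_crank_by(-53°): θ ← 52° -53° = -1°
rotate_crank_by(-48°): θ ← -1° -48° = -49°
rotate_crank_by(-20°): θ ← -49° -20° = -69°
crank pin P = (r cos θ, r sin θ) = (16.843294, -43.878280)
h = r sin θ − e = -43.878280 − 17 = -60.878280
sin φ = h / L = -60.878280 / 179 = -0.34010212
φ = arcsin(-0.34010212) = -19.883096°

-19.8831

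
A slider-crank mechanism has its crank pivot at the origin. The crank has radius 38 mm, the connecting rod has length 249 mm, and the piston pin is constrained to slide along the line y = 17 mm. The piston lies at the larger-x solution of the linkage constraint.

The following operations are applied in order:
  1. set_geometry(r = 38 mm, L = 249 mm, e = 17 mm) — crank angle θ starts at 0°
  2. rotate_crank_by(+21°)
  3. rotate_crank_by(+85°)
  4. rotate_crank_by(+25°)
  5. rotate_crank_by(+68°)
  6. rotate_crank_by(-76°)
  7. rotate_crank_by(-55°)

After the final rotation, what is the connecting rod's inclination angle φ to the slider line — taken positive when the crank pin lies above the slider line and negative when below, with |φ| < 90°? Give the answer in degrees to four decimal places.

set_geometry: r = 38 mm, L = 249 mm, e = 17 mm; θ ← 0°
rotate_crank_by(+21°): θ ← 0° +21° = 21°
rotate_crank_by(+85°): θ ← 21° +85° = 106°
rotate_crank_by(+25°): θ ← 106° +25° = 131°
rotate_crank_by(+68°): θ ← 131° +68° = 199°
rotate_crank_by(-76°): θ ← 199° -76° = 123°
rotate_crank_by(-55°): θ ← 123° -55° = 68°
crank pin P = (r cos θ, r sin θ) = (14.235051, 35.232986)
h = r sin θ − e = 35.232986 − 17 = 18.232986
sin φ = h / L = 18.232986 / 249 = 0.07322485
φ = arcsin(0.07322485) = 4.199233°

4.1992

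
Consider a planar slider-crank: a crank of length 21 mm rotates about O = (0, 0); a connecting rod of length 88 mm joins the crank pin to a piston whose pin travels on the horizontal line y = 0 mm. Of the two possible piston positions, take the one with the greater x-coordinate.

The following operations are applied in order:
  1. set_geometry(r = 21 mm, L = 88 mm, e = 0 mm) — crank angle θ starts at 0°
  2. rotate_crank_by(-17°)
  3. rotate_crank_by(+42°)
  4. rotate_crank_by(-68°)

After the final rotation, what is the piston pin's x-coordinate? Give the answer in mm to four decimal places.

set_geometry: r = 21 mm, L = 88 mm, e = 0 mm; θ ← 0°
rotate_crank_by(-17°): θ ← 0° -17° = -17°
rotate_crank_by(+42°): θ ← -17° +42° = 25°
rotate_crank_by(-68°): θ ← 25° -68° = -43°
crank pin P = (r cos θ, r sin θ) = (15.358428, -14.321966)
h = r sin θ − e = -14.321966 − 0 = -14.321966
x = r cos θ + √(L² − h²) = 15.358428 + √(7744.0 − 205.1187) = 15.358428 + 86.826731 = 102.185159

102.1852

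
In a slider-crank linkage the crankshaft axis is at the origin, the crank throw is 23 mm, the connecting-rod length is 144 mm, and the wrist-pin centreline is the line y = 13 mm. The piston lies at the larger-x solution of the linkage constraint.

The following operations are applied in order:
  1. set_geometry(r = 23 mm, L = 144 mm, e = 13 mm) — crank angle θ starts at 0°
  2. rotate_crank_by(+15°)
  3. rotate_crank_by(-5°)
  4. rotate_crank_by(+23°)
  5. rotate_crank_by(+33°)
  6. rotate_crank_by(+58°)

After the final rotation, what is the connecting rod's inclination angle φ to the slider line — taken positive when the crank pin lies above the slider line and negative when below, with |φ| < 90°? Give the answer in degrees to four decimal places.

2.4150

set_geometry: r = 23 mm, L = 144 mm, e = 13 mm; θ ← 0°
rotate_crank_by(+15°): θ ← 0° +15° = 15°
rotate_crank_by(-5°): θ ← 15° -5° = 10°
rotate_crank_by(+23°): θ ← 10° +23° = 33°
rotate_crank_by(+33°): θ ← 33° +33° = 66°
rotate_crank_by(+58°): θ ← 66° +58° = 124°
crank pin P = (r cos θ, r sin θ) = (-12.861437, 19.067864)
h = r sin θ − e = 19.067864 − 13 = 6.067864
sin φ = h / L = 6.067864 / 144 = 0.04213795
φ = arcsin(0.04213795) = 2.415041°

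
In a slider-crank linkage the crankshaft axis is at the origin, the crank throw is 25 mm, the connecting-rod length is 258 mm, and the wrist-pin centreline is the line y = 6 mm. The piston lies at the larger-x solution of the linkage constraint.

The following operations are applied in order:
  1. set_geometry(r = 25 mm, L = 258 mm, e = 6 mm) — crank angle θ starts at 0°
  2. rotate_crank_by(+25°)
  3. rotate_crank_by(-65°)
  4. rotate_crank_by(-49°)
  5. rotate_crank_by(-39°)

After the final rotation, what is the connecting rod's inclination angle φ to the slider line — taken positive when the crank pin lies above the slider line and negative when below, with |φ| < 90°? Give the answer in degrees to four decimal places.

set_geometry: r = 25 mm, L = 258 mm, e = 6 mm; θ ← 0°
rotate_crank_by(+25°): θ ← 0° +25° = 25°
rotate_crank_by(-65°): θ ← 25° -65° = -40°
rotate_crank_by(-49°): θ ← -40° -49° = -89°
rotate_crank_by(-39°): θ ← -89° -39° = -128°
crank pin P = (r cos θ, r sin θ) = (-15.391537, -19.700269)
h = r sin θ − e = -19.700269 − 6 = -25.700269
sin φ = h / L = -25.700269 / 258 = -0.09961345
φ = arcsin(-0.09961345) = -5.716911°

-5.7169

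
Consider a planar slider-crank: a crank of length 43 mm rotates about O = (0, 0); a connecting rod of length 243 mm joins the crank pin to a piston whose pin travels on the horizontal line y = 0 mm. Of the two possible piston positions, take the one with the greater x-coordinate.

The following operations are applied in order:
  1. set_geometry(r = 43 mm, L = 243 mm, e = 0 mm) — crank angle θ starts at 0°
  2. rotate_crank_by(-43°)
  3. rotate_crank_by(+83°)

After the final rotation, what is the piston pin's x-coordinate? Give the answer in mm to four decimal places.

274.3629

set_geometry: r = 43 mm, L = 243 mm, e = 0 mm; θ ← 0°
rotate_crank_by(-43°): θ ← 0° -43° = -43°
rotate_crank_by(+83°): θ ← -43° +83° = 40°
crank pin P = (r cos θ, r sin θ) = (32.939911, 27.639867)
h = r sin θ − e = 27.639867 − 0 = 27.639867
x = r cos θ + √(L² − h²) = 32.939911 + √(59049.0 − 763.9623) = 32.939911 + 241.422944 = 274.362855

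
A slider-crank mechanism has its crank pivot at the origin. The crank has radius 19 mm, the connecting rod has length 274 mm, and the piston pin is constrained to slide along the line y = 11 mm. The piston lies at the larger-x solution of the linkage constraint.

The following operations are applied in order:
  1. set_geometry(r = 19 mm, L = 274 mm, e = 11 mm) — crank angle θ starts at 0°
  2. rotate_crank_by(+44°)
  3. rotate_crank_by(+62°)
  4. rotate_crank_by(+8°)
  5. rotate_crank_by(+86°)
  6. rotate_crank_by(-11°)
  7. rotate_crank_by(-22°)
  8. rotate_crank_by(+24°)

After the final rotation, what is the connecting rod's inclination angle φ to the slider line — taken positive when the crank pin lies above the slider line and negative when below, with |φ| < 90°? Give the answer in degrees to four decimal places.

-3.0597

set_geometry: r = 19 mm, L = 274 mm, e = 11 mm; θ ← 0°
rotate_crank_by(+44°): θ ← 0° +44° = 44°
rotate_crank_by(+62°): θ ← 44° +62° = 106°
rotate_crank_by(+8°): θ ← 106° +8° = 114°
rotate_crank_by(+86°): θ ← 114° +86° = 200°
rotate_crank_by(-11°): θ ← 200° -11° = 189°
rotate_crank_by(-22°): θ ← 189° -22° = 167°
rotate_crank_by(+24°): θ ← 167° +24° = 191°
crank pin P = (r cos θ, r sin θ) = (-18.650916, -3.625371)
h = r sin θ − e = -3.625371 − 11 = -14.625371
sin φ = h / L = -14.625371 / 274 = -0.05337727
φ = arcsin(-0.05337727) = -3.059746°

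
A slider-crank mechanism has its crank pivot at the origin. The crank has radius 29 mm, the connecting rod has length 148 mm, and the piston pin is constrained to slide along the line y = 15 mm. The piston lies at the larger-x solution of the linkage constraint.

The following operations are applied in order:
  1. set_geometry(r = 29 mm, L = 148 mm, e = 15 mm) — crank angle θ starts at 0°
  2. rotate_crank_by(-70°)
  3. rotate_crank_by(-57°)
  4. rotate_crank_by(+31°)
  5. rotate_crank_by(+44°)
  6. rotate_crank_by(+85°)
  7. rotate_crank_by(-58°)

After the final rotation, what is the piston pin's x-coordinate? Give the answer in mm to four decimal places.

set_geometry: r = 29 mm, L = 148 mm, e = 15 mm; θ ← 0°
rotate_crank_by(-70°): θ ← 0° -70° = -70°
rotate_crank_by(-57°): θ ← -70° -57° = -127°
rotate_crank_by(+31°): θ ← -127° +31° = -96°
rotate_crank_by(+44°): θ ← -96° +44° = -52°
rotate_crank_by(+85°): θ ← -52° +85° = 33°
rotate_crank_by(-58°): θ ← 33° -58° = -25°
crank pin P = (r cos θ, r sin θ) = (26.282926, -12.255930)
h = r sin θ − e = -12.255930 − 15 = -27.255930
x = r cos θ + √(L² − h²) = 26.282926 + √(21904.0 − 742.8857) = 26.282926 + 145.468602 = 171.751528

171.7515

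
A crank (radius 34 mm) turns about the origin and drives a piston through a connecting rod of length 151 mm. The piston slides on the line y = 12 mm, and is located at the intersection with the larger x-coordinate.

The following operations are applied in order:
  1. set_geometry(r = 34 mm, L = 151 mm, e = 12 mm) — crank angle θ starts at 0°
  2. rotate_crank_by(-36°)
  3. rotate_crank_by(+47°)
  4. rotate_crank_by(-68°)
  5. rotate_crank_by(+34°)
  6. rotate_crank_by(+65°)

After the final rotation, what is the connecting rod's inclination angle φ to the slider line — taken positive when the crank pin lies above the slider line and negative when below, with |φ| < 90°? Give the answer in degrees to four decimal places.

set_geometry: r = 34 mm, L = 151 mm, e = 12 mm; θ ← 0°
rotate_crank_by(-36°): θ ← 0° -36° = -36°
rotate_crank_by(+47°): θ ← -36° +47° = 11°
rotate_crank_by(-68°): θ ← 11° -68° = -57°
rotate_crank_by(+34°): θ ← -57° +34° = -23°
rotate_crank_by(+65°): θ ← -23° +65° = 42°
crank pin P = (r cos θ, r sin θ) = (25.266924, 22.750441)
h = r sin θ − e = 22.750441 − 12 = 10.750441
sin φ = h / L = 10.750441 / 151 = 0.07119497
φ = arcsin(0.07119497) = 4.082625°

4.0826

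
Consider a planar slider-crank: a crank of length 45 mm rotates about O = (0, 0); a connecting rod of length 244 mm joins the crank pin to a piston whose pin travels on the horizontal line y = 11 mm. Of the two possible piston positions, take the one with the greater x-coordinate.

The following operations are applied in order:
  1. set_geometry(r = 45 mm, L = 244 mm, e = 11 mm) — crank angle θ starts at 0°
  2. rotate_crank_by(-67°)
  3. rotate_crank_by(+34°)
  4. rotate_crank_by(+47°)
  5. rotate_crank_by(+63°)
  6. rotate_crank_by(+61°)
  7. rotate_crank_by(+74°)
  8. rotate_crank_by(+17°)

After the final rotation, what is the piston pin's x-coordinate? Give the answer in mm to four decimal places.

210.2990

set_geometry: r = 45 mm, L = 244 mm, e = 11 mm; θ ← 0°
rotate_crank_by(-67°): θ ← 0° -67° = -67°
rotate_crank_by(+34°): θ ← -67° +34° = -33°
rotate_crank_by(+47°): θ ← -33° +47° = 14°
rotate_crank_by(+63°): θ ← 14° +63° = 77°
rotate_crank_by(+61°): θ ← 77° +61° = 138°
rotate_crank_by(+74°): θ ← 138° +74° = 212°
rotate_crank_by(+17°): θ ← 212° +17° = 229°
crank pin P = (r cos θ, r sin θ) = (-29.522656, -33.961931)
h = r sin θ − e = -33.961931 − 11 = -44.961931
x = r cos θ + √(L² − h²) = -29.522656 + √(59536.0 − 2021.5752) = -29.522656 + 239.821652 = 210.298996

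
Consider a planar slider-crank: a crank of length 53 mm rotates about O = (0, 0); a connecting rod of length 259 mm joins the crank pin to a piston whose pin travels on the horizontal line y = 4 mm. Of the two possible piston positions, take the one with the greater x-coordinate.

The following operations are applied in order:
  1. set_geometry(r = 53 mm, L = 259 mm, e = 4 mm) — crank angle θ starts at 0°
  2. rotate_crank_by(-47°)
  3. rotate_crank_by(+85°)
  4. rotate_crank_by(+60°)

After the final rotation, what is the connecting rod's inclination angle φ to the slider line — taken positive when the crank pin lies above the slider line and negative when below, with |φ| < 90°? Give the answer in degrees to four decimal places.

10.7893

set_geometry: r = 53 mm, L = 259 mm, e = 4 mm; θ ← 0°
rotate_crank_by(-47°): θ ← 0° -47° = -47°
rotate_crank_by(+85°): θ ← -47° +85° = 38°
rotate_crank_by(+60°): θ ← 38° +60° = 98°
crank pin P = (r cos θ, r sin θ) = (-7.376174, 52.484208)
h = r sin θ − e = 52.484208 − 4 = 48.484208
sin φ = h / L = 48.484208 / 259 = 0.18719771
φ = arcsin(0.18719771) = 10.789291°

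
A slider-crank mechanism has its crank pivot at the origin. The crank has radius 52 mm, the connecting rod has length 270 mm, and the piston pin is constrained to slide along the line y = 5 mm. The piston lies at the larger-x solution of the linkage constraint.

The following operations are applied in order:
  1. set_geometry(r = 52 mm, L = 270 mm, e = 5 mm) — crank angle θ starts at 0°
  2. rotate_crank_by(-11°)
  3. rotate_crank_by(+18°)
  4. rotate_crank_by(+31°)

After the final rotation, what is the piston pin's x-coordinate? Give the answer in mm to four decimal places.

set_geometry: r = 52 mm, L = 270 mm, e = 5 mm; θ ← 0°
rotate_crank_by(-11°): θ ← 0° -11° = -11°
rotate_crank_by(+18°): θ ← -11° +18° = 7°
rotate_crank_by(+31°): θ ← 7° +31° = 38°
crank pin P = (r cos θ, r sin θ) = (40.976559, 32.014397)
h = r sin θ − e = 32.014397 − 5 = 27.014397
x = r cos θ + √(L² − h²) = 40.976559 + √(72900.0 − 729.7776) = 40.976559 + 268.645161 = 309.621720

309.6217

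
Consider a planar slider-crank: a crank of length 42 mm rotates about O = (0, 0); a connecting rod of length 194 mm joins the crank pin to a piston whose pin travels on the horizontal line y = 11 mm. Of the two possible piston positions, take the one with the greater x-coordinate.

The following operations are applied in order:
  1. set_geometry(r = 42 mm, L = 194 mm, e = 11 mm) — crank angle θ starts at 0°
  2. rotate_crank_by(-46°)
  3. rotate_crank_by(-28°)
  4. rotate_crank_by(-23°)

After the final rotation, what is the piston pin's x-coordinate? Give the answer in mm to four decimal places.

181.5900

set_geometry: r = 42 mm, L = 194 mm, e = 11 mm; θ ← 0°
rotate_crank_by(-46°): θ ← 0° -46° = -46°
rotate_crank_by(-28°): θ ← -46° -28° = -74°
rotate_crank_by(-23°): θ ← -74° -23° = -97°
crank pin P = (r cos θ, r sin θ) = (-5.118512, -41.686938)
h = r sin θ − e = -41.686938 − 11 = -52.686938
x = r cos θ + √(L² − h²) = -5.118512 + √(37636.0 − 2775.9135) = -5.118512 + 186.708560 = 181.590048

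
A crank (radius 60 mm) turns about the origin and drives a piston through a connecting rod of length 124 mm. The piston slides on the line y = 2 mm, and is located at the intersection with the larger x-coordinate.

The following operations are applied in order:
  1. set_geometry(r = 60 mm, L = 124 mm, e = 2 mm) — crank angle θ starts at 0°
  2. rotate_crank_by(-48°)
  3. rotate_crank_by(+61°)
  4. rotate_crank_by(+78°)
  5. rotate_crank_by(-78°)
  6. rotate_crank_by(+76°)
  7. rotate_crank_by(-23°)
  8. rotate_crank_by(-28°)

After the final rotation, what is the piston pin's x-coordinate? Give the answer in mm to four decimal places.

set_geometry: r = 60 mm, L = 124 mm, e = 2 mm; θ ← 0°
rotate_crank_by(-48°): θ ← 0° -48° = -48°
rotate_crank_by(+61°): θ ← -48° +61° = 13°
rotate_crank_by(+78°): θ ← 13° +78° = 91°
rotate_crank_by(-78°): θ ← 91° -78° = 13°
rotate_crank_by(+76°): θ ← 13° +76° = 89°
rotate_crank_by(-23°): θ ← 89° -23° = 66°
rotate_crank_by(-28°): θ ← 66° -28° = 38°
crank pin P = (r cos θ, r sin θ) = (47.280645, 36.939689)
h = r sin θ − e = 36.939689 − 2 = 34.939689
x = r cos θ + √(L² − h²) = 47.280645 + √(15376.0 − 1220.7818) = 47.280645 + 118.975704 = 166.256349

166.2563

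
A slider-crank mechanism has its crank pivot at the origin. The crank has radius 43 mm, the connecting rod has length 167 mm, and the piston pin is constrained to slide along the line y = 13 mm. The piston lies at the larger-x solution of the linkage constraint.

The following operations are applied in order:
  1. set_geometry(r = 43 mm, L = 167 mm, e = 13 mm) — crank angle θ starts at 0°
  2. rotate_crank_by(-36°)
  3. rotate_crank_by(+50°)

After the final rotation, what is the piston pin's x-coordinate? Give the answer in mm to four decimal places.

208.7025

set_geometry: r = 43 mm, L = 167 mm, e = 13 mm; θ ← 0°
rotate_crank_by(-36°): θ ← 0° -36° = -36°
rotate_crank_by(+50°): θ ← -36° +50° = 14°
crank pin P = (r cos θ, r sin θ) = (41.722716, 10.402642)
h = r sin θ − e = 10.402642 − 13 = -2.597358
x = r cos θ + √(L² − h²) = 41.722716 + √(27889.0 − 6.7463) = 41.722716 + 166.979800 = 208.702517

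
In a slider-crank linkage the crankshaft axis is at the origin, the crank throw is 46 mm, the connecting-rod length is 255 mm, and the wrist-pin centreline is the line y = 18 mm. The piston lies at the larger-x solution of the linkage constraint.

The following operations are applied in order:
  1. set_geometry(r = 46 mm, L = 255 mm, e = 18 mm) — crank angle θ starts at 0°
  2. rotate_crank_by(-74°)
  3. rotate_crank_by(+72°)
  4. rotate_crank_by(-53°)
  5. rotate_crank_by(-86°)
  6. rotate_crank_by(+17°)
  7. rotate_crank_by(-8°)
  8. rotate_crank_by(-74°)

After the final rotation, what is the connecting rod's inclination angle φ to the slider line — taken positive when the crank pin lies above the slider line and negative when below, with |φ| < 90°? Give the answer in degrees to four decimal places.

set_geometry: r = 46 mm, L = 255 mm, e = 18 mm; θ ← 0°
rotate_crank_by(-74°): θ ← 0° -74° = -74°
rotate_crank_by(+72°): θ ← -74° +72° = -2°
rotate_crank_by(-53°): θ ← -2° -53° = -55°
rotate_crank_by(-86°): θ ← -55° -86° = -141°
rotate_crank_by(+17°): θ ← -141° +17° = -124°
rotate_crank_by(-8°): θ ← -124° -8° = -132°
rotate_crank_by(-74°): θ ← -132° -74° = -206°
crank pin P = (r cos θ, r sin θ) = (-41.344526, 20.165073)
h = r sin θ − e = 20.165073 − 18 = 2.165073
sin φ = h / L = 2.165073 / 255 = 0.00849048
φ = arcsin(0.00849048) = 0.486475°

0.4865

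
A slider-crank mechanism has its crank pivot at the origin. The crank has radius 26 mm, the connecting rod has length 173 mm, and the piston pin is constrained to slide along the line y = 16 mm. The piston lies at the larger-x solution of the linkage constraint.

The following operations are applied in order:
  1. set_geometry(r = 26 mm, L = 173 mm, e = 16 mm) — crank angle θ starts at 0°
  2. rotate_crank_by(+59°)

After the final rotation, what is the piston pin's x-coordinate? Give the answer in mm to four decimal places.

186.2767

set_geometry: r = 26 mm, L = 173 mm, e = 16 mm; θ ← 0°
rotate_crank_by(+59°): θ ← 0° +59° = 59°
crank pin P = (r cos θ, r sin θ) = (13.390990, 22.286350)
h = r sin θ − e = 22.286350 − 16 = 6.286350
x = r cos θ + √(L² − h²) = 13.390990 + √(29929.0 − 39.5182) = 13.390990 + 172.885748 = 186.276738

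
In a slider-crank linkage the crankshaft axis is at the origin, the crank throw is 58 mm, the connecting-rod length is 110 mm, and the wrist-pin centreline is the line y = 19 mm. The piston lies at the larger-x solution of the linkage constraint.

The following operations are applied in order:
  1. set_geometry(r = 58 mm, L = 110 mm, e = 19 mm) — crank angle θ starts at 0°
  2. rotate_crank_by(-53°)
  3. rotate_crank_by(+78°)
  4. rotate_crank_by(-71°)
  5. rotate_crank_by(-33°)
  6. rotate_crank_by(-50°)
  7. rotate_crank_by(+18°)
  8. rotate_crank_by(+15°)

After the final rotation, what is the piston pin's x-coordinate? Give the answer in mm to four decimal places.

set_geometry: r = 58 mm, L = 110 mm, e = 19 mm; θ ← 0°
rotate_crank_by(-53°): θ ← 0° -53° = -53°
rotate_crank_by(+78°): θ ← -53° +78° = 25°
rotate_crank_by(-71°): θ ← 25° -71° = -46°
rotate_crank_by(-33°): θ ← -46° -33° = -79°
rotate_crank_by(-50°): θ ← -79° -50° = -129°
rotate_crank_by(+18°): θ ← -129° +18° = -111°
rotate_crank_by(+15°): θ ← -111° +15° = -96°
crank pin P = (r cos θ, r sin θ) = (-6.062651, -57.682270)
h = r sin θ − e = -57.682270 − 19 = -76.682270
x = r cos θ + √(L² − h²) = -6.062651 + √(12100.0 − 5880.1705) = -6.062651 + 78.865896 = 72.803245

72.8032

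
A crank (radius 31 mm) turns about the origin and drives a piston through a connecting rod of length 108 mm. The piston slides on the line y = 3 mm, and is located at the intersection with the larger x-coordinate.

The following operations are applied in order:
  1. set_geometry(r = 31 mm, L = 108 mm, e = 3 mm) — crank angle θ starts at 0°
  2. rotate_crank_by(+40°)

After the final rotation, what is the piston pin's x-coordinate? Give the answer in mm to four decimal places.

130.4127

set_geometry: r = 31 mm, L = 108 mm, e = 3 mm; θ ← 0°
rotate_crank_by(+40°): θ ← 0° +40° = 40°
crank pin P = (r cos θ, r sin θ) = (23.747378, 19.926416)
h = r sin θ − e = 19.926416 − 3 = 16.926416
x = r cos θ + √(L² − h²) = 23.747378 + √(11664.0 − 286.5036) = 23.747378 + 106.665348 = 130.412726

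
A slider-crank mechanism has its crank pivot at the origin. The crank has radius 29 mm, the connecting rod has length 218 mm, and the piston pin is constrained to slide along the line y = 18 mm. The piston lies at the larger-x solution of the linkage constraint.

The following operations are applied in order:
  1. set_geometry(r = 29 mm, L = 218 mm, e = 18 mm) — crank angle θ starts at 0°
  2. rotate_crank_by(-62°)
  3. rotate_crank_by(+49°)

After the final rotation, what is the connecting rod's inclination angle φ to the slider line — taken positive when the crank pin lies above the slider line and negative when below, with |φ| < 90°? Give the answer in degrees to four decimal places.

set_geometry: r = 29 mm, L = 218 mm, e = 18 mm; θ ← 0°
rotate_crank_by(-62°): θ ← 0° -62° = -62°
rotate_crank_by(+49°): θ ← -62° +49° = -13°
crank pin P = (r cos θ, r sin θ) = (28.256732, -6.523581)
h = r sin θ − e = -6.523581 − 18 = -24.523581
sin φ = h / L = -24.523581 / 218 = -0.11249349
φ = arcsin(-0.11249349) = -6.459074°

-6.4591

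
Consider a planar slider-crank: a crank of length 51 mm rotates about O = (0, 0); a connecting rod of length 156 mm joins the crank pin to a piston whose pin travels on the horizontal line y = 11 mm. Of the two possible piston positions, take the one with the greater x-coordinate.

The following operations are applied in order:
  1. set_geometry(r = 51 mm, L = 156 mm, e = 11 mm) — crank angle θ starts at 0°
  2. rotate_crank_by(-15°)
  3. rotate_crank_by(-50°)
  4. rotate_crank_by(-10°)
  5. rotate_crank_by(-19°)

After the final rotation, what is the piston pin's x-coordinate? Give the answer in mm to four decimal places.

139.6464

set_geometry: r = 51 mm, L = 156 mm, e = 11 mm; θ ← 0°
rotate_crank_by(-15°): θ ← 0° -15° = -15°
rotate_crank_by(-50°): θ ← -15° -50° = -65°
rotate_crank_by(-10°): θ ← -65° -10° = -75°
rotate_crank_by(-19°): θ ← -75° -19° = -94°
crank pin P = (r cos θ, r sin θ) = (-3.557580, -50.875767)
h = r sin θ − e = -50.875767 − 11 = -61.875767
x = r cos θ + √(L² − h²) = -3.557580 + √(24336.0 − 3828.6105) = -3.557580 + 143.204014 = 139.646433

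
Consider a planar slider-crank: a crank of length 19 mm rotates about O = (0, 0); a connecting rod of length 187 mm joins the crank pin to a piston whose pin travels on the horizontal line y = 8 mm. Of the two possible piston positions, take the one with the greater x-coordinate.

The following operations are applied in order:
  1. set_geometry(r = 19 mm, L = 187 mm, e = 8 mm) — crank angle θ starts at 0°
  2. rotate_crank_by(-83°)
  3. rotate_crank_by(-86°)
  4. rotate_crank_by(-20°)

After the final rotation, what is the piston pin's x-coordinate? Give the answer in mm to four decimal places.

168.1663

set_geometry: r = 19 mm, L = 187 mm, e = 8 mm; θ ← 0°
rotate_crank_by(-83°): θ ← 0° -83° = -83°
rotate_crank_by(-86°): θ ← -83° -86° = -169°
rotate_crank_by(-20°): θ ← -169° -20° = -189°
crank pin P = (r cos θ, r sin θ) = (-18.766078, 2.972255)
h = r sin θ − e = 2.972255 − 8 = -5.027745
x = r cos θ + √(L² − h²) = -18.766078 + √(34969.0 − 25.2782) = -18.766078 + 186.932399 = 168.166320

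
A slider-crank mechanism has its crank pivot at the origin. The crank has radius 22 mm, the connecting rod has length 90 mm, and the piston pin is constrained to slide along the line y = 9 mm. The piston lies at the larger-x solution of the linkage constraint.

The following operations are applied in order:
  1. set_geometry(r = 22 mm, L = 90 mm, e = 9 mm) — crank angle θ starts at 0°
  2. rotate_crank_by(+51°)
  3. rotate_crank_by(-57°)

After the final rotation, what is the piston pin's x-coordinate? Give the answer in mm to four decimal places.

111.1673

set_geometry: r = 22 mm, L = 90 mm, e = 9 mm; θ ← 0°
rotate_crank_by(+51°): θ ← 0° +51° = 51°
rotate_crank_by(-57°): θ ← 51° -57° = -6°
crank pin P = (r cos θ, r sin θ) = (21.879482, -2.299626)
h = r sin θ − e = -2.299626 − 9 = -11.299626
x = r cos θ + √(L² − h²) = 21.879482 + √(8100.0 − 127.6816) = 21.879482 + 89.287840 = 111.167322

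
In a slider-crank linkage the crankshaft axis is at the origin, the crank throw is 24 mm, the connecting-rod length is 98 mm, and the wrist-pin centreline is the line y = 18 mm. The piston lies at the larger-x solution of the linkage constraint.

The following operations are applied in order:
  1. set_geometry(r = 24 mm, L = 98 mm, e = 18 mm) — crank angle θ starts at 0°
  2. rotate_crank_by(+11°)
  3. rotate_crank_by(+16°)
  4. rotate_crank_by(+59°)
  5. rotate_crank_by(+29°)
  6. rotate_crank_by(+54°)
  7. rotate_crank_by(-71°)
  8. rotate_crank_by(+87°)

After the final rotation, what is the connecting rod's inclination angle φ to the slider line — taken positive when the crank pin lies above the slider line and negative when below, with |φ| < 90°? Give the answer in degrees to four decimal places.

-11.8305

set_geometry: r = 24 mm, L = 98 mm, e = 18 mm; θ ← 0°
rotate_crank_by(+11°): θ ← 0° +11° = 11°
rotate_crank_by(+16°): θ ← 11° +16° = 27°
rotate_crank_by(+59°): θ ← 27° +59° = 86°
rotate_crank_by(+29°): θ ← 86° +29° = 115°
rotate_crank_by(+54°): θ ← 115° +54° = 169°
rotate_crank_by(-71°): θ ← 169° -71° = 98°
rotate_crank_by(+87°): θ ← 98° +87° = 185°
crank pin P = (r cos θ, r sin θ) = (-23.908673, -2.091738)
h = r sin θ − e = -2.091738 − 18 = -20.091738
sin φ = h / L = -20.091738 / 98 = -0.20501773
φ = arcsin(-0.20501773) = -11.830537°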